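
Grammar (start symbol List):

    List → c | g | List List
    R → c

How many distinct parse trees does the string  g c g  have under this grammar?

Parse trees for g c g:
  [List [List g] [List [List c] [List g]]]
  [List [List [List g] [List c]] [List g]]

2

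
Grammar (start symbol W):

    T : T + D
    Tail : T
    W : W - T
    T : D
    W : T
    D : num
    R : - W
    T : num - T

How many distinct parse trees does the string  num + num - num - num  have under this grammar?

2

Parse trees for num + num - num - num:
  [W [W [T [T [D num]] + [D num]]] - [T num - [T [D num]]]]
  [W [W [W [T [T [D num]] + [D num]]] - [T [D num]]] - [T [D num]]]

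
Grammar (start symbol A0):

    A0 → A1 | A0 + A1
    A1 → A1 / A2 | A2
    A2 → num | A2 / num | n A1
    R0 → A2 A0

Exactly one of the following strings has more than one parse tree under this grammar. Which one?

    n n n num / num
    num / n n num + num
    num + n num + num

n n n num / num: 8 trees
num / n n num + num: 1 tree
num + n num + num: 1 tree

n n n num / num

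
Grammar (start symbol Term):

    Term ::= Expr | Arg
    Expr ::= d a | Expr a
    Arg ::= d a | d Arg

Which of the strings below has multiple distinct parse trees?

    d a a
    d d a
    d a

d a a: 1 tree
d d a: 1 tree
d a: 2 trees

d a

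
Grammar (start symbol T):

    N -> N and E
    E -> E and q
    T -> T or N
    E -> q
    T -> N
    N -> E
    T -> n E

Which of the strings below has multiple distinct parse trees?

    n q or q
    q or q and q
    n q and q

n q or q: 1 tree
q or q and q: 2 trees
n q and q: 1 tree

q or q and q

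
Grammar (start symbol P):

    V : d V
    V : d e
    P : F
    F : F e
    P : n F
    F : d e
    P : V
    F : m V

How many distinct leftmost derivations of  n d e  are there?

1

Parse trees for n d e:
  [P n [F d e]]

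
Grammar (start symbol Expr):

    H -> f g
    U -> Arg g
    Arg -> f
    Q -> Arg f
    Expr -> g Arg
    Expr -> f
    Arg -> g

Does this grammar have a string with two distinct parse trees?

Only Expr, Arg are reachable from Expr; ignoring the rest: Each reachable nonterminal has at most one production per leading terminal, and all productions are right-linear; the derivation is determined token-by-token.

Unambiguous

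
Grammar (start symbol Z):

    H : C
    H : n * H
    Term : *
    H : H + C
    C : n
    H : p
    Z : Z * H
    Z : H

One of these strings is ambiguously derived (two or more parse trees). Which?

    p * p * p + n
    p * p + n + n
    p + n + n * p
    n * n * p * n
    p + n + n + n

n * n * p * n

p * p * p + n: 1 tree
p * p + n + n: 1 tree
p + n + n * p: 1 tree
n * n * p * n: 4 trees
p + n + n + n: 1 tree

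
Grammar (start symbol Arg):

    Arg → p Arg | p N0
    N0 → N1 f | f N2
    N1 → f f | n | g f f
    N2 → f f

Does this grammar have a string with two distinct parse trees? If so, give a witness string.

Witness: p f f f

Derivation 1: Arg ⇒ p N0 ⇒ p N1 f ⇒ p f f f
Derivation 2: Arg ⇒ p N0 ⇒ p f N2 ⇒ p f f f

Two distinct leftmost derivations for the same string.

Ambiguous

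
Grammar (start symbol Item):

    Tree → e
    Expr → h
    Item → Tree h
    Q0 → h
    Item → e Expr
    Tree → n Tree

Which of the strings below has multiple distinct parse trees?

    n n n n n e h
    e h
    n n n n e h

n n n n n e h: 1 tree
e h: 2 trees
n n n n e h: 1 tree

e h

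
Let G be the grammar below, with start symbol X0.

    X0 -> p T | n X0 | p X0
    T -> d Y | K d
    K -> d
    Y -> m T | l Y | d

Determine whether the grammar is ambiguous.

Witness: p d d

Derivation 1: X0 ⇒ p T ⇒ p d Y ⇒ p d d
Derivation 2: X0 ⇒ p T ⇒ p K d ⇒ p d d

Two distinct leftmost derivations for the same string.

Ambiguous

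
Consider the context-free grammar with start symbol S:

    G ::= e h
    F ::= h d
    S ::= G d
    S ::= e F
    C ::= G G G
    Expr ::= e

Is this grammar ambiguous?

Witness: e h d

Derivation 1: S ⇒ G d ⇒ e h d
Derivation 2: S ⇒ e F ⇒ e h d

Two distinct leftmost derivations for the same string.

Ambiguous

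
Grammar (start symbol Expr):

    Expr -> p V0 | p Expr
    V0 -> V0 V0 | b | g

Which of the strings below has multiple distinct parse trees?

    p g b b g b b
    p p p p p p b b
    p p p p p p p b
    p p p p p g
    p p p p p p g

p g b b g b b

p g b b g b b: 42 trees
p p p p p p b b: 1 tree
p p p p p p p b: 1 tree
p p p p p g: 1 tree
p p p p p p g: 1 tree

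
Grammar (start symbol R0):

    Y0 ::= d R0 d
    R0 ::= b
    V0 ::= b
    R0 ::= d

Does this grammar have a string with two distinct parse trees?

Unambiguous

Only R0 is reachable from R0; ignoring the rest: Restricted to the reachable nonterminals, every rule has the form A → t or A → t B, and no two rules for the same A share a first terminal. The grammar encodes a DFA — one run per string.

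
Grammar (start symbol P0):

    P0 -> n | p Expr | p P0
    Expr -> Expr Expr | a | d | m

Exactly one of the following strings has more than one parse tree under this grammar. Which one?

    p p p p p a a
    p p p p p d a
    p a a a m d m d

p a a a m d m d

p p p p p a a: 1 tree
p p p p p d a: 1 tree
p a a a m d m d: 132 trees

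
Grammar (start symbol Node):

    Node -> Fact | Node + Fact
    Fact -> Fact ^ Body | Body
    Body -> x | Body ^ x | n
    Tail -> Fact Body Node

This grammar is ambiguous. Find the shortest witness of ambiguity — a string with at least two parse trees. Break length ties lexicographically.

length 1: no string has ≥2 trees
length 3: n ^ x has 2 parse trees

Two derivations of n ^ x:
  Node ⇒ Fact ⇒ Fact ^ Body ⇒ Body ^ Body ⇒ n ^ Body ⇒ n ^ x
  Node ⇒ Fact ⇒ Body ⇒ Body ^ x ⇒ n ^ x

n ^ x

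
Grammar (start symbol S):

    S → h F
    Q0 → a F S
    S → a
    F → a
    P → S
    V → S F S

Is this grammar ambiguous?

Only S, F are reachable from S; ignoring the rest: Each reachable nonterminal has at most one production per leading terminal, and all productions are right-linear; the derivation is determined token-by-token.

Unambiguous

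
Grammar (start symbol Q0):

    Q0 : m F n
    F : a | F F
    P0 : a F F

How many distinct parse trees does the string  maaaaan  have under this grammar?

14

Parse trees for maaaaan (showing first 6 of 14):
  [Q0 m [F [F a] [F [F a] [F [F a] [F [F a] [F a]]]]] n]
  [Q0 m [F [F a] [F [F a] [F [F [F a] [F a]] [F a]]]] n]
  [Q0 m [F [F a] [F [F [F a] [F a]] [F [F a] [F a]]]] n]
  [Q0 m [F [F a] [F [F [F a] [F [F a] [F a]]] [F a]]] n]
  [Q0 m [F [F a] [F [F [F [F a] [F a]] [F a]] [F a]]] n]
  [Q0 m [F [F [F a] [F a]] [F [F a] [F [F a] [F a]]]] n]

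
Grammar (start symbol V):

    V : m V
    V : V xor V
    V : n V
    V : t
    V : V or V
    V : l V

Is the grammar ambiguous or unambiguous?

Ambiguous

Witness: l t or t

Derivation 1: V ⇒ V or V ⇒ l V or V ⇒ l t or V ⇒ l t or t
Derivation 2: V ⇒ l V ⇒ l V or V ⇒ l t or V ⇒ l t or t

Two distinct leftmost derivations for the same string.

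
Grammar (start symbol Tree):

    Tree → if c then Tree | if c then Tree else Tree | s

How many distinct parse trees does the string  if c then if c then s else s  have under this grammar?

Parse trees for if c then if c then s else s:
  [Tree if c then [Tree if c then [Tree s] else [Tree s]]]
  [Tree if c then [Tree if c then [Tree s]] else [Tree s]]

2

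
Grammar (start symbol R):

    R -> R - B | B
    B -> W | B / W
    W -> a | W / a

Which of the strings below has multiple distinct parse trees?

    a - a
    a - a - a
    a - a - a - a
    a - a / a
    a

a - a / a

a - a: 1 tree
a - a - a: 1 tree
a - a - a - a: 1 tree
a - a / a: 2 trees
a: 1 tree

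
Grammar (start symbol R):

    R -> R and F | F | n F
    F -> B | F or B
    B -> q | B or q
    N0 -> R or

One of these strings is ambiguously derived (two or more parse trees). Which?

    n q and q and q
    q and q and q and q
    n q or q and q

n q or q and q

n q and q and q: 1 tree
q and q and q and q: 1 tree
n q or q and q: 2 trees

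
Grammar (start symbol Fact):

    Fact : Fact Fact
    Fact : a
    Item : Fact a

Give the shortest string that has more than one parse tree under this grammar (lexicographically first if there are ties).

a a a

length 1: no string has ≥2 trees
length 2: no string has ≥2 trees
length 3: a a a has 2 parse trees

Two derivations of a a a:
  Fact ⇒ Fact Fact ⇒ Fact Fact Fact ⇒ a Fact Fact ⇒ a a Fact ⇒ a a a
  Fact ⇒ Fact Fact ⇒ a Fact ⇒ a Fact Fact ⇒ a a Fact ⇒ a a a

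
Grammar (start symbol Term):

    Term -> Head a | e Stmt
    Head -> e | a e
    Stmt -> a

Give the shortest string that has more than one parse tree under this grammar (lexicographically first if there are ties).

length 2: e a has 2 parse trees

Two derivations of e a:
  Term ⇒ Head a ⇒ e a
  Term ⇒ e Stmt ⇒ e a

e a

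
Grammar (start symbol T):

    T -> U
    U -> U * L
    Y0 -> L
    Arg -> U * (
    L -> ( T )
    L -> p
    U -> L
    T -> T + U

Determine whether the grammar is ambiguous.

Only T, U, L are reachable from T; ignoring the rest: The grammar is stratified — T handles '+' (left-recursive), U handles '*', L atoms. Each operator has a fixed associativity and precedence level, so every string has one parse.

Unambiguous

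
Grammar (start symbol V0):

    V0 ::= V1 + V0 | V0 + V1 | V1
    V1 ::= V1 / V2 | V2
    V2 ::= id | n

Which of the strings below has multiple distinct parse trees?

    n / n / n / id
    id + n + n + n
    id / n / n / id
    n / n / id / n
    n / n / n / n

n / n / n / id: 1 tree
id + n + n + n: 8 trees
id / n / n / id: 1 tree
n / n / id / n: 1 tree
n / n / n / n: 1 tree

id + n + n + n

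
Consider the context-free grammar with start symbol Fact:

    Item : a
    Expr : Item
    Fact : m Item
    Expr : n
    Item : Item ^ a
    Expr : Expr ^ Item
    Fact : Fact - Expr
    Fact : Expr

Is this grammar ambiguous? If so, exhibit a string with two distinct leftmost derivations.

Witness: a ^ a

Derivation 1: Fact ⇒ Expr ⇒ Item ⇒ Item ^ a ⇒ a ^ a
Derivation 2: Fact ⇒ Expr ⇒ Expr ^ Item ⇒ Item ^ Item ⇒ a ^ Item ⇒ a ^ a

Two distinct leftmost derivations for the same string.

Ambiguous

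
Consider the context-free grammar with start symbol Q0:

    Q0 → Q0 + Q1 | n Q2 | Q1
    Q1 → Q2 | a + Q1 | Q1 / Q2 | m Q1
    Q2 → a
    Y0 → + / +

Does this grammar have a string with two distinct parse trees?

Ambiguous

Witness: a + a

Derivation 1: Q0 ⇒ Q0 + Q1 ⇒ Q1 + Q1 ⇒ Q2 + Q1 ⇒ a + Q1 ⇒ a + Q2 ⇒ a + a
Derivation 2: Q0 ⇒ Q1 ⇒ a + Q1 ⇒ a + Q2 ⇒ a + a

Two distinct leftmost derivations for the same string.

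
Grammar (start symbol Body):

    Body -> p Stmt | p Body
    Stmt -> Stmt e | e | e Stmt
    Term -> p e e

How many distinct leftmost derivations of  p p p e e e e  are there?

8

Parse trees for p p p e e e e:
  [Body p [Body p [Body p [Stmt [Stmt [Stmt [Stmt e] e] e] e]]]]
  [Body p [Body p [Body p [Stmt [Stmt [Stmt e [Stmt e]] e] e]]]]
  [Body p [Body p [Body p [Stmt [Stmt e [Stmt [Stmt e] e]] e]]]]
  [Body p [Body p [Body p [Stmt [Stmt e [Stmt e [Stmt e]]] e]]]]
  [Body p [Body p [Body p [Stmt e [Stmt [Stmt [Stmt e] e] e]]]]]
  [Body p [Body p [Body p [Stmt e [Stmt [Stmt e [Stmt e]] e]]]]]
  [Body p [Body p [Body p [Stmt e [Stmt e [Stmt [Stmt e] e]]]]]]
  [Body p [Body p [Body p [Stmt e [Stmt e [Stmt e [Stmt e]]]]]]]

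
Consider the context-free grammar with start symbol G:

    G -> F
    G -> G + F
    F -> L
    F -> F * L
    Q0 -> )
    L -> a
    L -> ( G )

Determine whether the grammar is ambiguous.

(Q0 is unreachable from G, so its rules don't affect L(G).) The grammar is stratified — G handles '+' (left-recursive), F handles '*', L atoms. Each operator has a fixed associativity and precedence level, so every string has one parse.

Unambiguous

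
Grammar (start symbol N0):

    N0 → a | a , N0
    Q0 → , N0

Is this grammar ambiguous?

(Q0 is unreachable from N0, so its rules don't affect L(N0).) The reachable grammar is A → atom sep A | atom. Each atom is followed by either the separator (recurse) or end-of-string (stop) — no choice point.

Unambiguous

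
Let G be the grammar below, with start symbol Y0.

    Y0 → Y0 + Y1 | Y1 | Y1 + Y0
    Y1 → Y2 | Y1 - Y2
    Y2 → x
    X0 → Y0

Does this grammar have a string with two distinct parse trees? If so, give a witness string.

Ambiguous

Witness: x + x

Derivation 1: Y0 ⇒ Y0 + Y1 ⇒ Y1 + Y1 ⇒ Y2 + Y1 ⇒ x + Y1 ⇒ x + Y2 ⇒ x + x
Derivation 2: Y0 ⇒ Y1 + Y0 ⇒ Y2 + Y0 ⇒ x + Y0 ⇒ x + Y1 ⇒ x + Y2 ⇒ x + x

Two distinct leftmost derivations for the same string.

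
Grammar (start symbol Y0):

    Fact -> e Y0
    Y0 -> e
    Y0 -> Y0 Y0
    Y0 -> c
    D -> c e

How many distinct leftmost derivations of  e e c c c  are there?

14

Parse trees for e e c c c (showing first 6 of 14):
  [Y0 [Y0 e] [Y0 [Y0 e] [Y0 [Y0 c] [Y0 [Y0 c] [Y0 c]]]]]
  [Y0 [Y0 e] [Y0 [Y0 e] [Y0 [Y0 [Y0 c] [Y0 c]] [Y0 c]]]]
  [Y0 [Y0 e] [Y0 [Y0 [Y0 e] [Y0 c]] [Y0 [Y0 c] [Y0 c]]]]
  [Y0 [Y0 e] [Y0 [Y0 [Y0 e] [Y0 [Y0 c] [Y0 c]]] [Y0 c]]]
  [Y0 [Y0 e] [Y0 [Y0 [Y0 [Y0 e] [Y0 c]] [Y0 c]] [Y0 c]]]
  [Y0 [Y0 [Y0 e] [Y0 e]] [Y0 [Y0 c] [Y0 [Y0 c] [Y0 c]]]]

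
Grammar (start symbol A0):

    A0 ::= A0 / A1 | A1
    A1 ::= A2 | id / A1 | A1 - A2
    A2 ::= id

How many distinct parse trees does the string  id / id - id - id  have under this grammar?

4

Parse trees for id / id - id - id:
  [A0 [A0 [A1 [A2 id]]] / [A1 [A1 [A1 [A2 id]] - [A2 id]] - [A2 id]]]
  [A0 [A1 id / [A1 [A1 [A1 [A2 id]] - [A2 id]] - [A2 id]]]]
  [A0 [A1 [A1 id / [A1 [A1 [A2 id]] - [A2 id]]] - [A2 id]]]
  [A0 [A1 [A1 [A1 id / [A1 [A2 id]]] - [A2 id]] - [A2 id]]]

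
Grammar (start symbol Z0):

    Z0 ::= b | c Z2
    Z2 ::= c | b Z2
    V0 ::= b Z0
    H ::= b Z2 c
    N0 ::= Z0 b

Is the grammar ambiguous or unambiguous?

Unambiguous

Only Z0, Z2 are reachable from Z0; ignoring the rest: The reachable rules are right-linear with at most one rule per (nonterminal, next-terminal) pair. Each input token forces the next rule, so parsing is deterministic.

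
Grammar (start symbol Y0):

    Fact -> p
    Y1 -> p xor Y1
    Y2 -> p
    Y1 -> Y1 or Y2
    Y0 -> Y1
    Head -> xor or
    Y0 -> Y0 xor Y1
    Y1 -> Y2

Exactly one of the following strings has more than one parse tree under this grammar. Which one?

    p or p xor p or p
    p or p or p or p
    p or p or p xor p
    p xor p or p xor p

p xor p or p xor p

p or p xor p or p: 1 tree
p or p or p or p: 1 tree
p or p or p xor p: 1 tree
p xor p or p xor p: 3 trees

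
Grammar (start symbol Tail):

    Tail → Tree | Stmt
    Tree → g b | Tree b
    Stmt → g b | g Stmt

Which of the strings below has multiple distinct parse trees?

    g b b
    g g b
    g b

g b b: 1 tree
g g b: 1 tree
g b: 2 trees

g b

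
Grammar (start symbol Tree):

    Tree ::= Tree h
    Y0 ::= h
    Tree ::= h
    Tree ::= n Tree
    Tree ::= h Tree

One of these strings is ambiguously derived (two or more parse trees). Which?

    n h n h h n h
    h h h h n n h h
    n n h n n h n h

n h n h h n h: 1 tree
h h h h n n h h: 8 trees
n n h n n h n h: 1 tree

h h h h n n h h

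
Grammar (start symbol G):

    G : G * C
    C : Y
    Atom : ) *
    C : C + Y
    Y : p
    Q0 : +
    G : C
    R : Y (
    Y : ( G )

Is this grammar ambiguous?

Unambiguous

(R, Atom, Q0 are unreachable from G, so their rules don't affect L(G).) G → G * C | C  ;  C → C + Y | Y  — a left-associative chain with Y at the bottom. Each string factors uniquely by precedence.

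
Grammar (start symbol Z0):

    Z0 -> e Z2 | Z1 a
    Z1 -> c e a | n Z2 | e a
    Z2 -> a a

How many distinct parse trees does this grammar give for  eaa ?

Parse trees for eaa:
  [Z0 e [Z2 a a]]
  [Z0 [Z1 e a] a]

2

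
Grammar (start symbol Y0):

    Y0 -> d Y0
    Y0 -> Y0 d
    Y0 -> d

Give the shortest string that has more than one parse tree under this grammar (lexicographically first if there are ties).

d d

length 1: no string has ≥2 trees
length 2: d d has 2 parse trees

Two derivations of d d:
  Y0 ⇒ d Y0 ⇒ d d
  Y0 ⇒ Y0 d ⇒ d d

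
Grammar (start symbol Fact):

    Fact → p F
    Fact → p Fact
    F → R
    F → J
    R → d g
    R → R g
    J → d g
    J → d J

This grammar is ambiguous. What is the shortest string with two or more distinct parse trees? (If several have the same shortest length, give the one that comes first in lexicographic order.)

length 3: p d g has 2 parse trees

Two derivations of p d g:
  Fact ⇒ p F ⇒ p R ⇒ p d g
  Fact ⇒ p F ⇒ p J ⇒ p d g

p d g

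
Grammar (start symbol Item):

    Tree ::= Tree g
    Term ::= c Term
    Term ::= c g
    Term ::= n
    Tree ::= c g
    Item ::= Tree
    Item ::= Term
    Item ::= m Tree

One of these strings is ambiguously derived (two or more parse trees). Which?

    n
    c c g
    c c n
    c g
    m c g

c g

n: 1 tree
c c g: 1 tree
c c n: 1 tree
c g: 2 trees
m c g: 1 tree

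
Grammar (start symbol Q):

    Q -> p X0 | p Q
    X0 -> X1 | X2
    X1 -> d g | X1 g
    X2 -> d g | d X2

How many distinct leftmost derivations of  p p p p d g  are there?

2

Parse trees for p p p p d g:
  [Q p [Q p [Q p [Q p [X0 [X1 d g]]]]]]
  [Q p [Q p [Q p [Q p [X0 [X2 d g]]]]]]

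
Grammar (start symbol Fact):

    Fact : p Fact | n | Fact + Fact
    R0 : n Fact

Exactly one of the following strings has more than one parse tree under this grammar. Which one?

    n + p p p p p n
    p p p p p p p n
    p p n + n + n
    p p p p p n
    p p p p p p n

p p n + n + n

n + p p p p p n: 1 tree
p p p p p p p n: 1 tree
p p n + n + n: 9 trees
p p p p p n: 1 tree
p p p p p p n: 1 tree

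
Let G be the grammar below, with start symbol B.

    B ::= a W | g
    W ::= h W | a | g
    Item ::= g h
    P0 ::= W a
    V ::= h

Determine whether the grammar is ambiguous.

Unambiguous

(Item, P0, V are unreachable from B, so their rules don't affect L(B).) Restricted to the reachable nonterminals, every rule has the form A → t or A → t B, and no two rules for the same A share a first terminal. The grammar encodes a DFA — one run per string.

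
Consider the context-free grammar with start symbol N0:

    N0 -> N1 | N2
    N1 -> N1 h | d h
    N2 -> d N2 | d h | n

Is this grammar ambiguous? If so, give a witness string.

Ambiguous

Witness: d h

Derivation 1: N0 ⇒ N1 ⇒ d h
Derivation 2: N0 ⇒ N2 ⇒ d h

Two distinct leftmost derivations for the same string.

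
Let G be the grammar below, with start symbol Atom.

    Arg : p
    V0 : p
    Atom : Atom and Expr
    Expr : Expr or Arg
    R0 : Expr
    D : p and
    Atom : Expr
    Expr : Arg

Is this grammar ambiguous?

(R0, V0, D are unreachable from Atom, so their rules don't affect L(Atom).) This is a standard precedence ladder (Atom over Expr over Arg), with each level left-recursive on its own operator ('and' at Atom, 'or' at Expr). That structure is LR(1), hence unambiguous.

Unambiguous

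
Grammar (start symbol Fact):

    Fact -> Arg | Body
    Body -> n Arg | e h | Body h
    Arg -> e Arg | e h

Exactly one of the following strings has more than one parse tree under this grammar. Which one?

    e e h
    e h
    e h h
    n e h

e e h: 1 tree
e h: 2 trees
e h h: 1 tree
n e h: 1 tree

e h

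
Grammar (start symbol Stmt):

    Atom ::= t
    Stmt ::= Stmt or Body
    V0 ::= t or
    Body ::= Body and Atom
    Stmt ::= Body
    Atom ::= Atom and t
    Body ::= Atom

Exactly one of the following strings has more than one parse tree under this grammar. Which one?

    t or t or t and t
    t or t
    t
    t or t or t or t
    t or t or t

t or t or t and t

t or t or t and t: 2 trees
t or t: 1 tree
t: 1 tree
t or t or t or t: 1 tree
t or t or t: 1 tree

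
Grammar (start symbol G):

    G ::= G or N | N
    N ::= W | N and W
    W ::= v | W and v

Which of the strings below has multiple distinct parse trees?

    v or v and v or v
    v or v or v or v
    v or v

v or v and v or v: 2 trees
v or v or v or v: 1 tree
v or v: 1 tree

v or v and v or v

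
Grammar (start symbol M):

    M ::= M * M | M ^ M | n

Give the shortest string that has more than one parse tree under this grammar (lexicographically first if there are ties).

length 1: no string has ≥2 trees
length 3: no string has ≥2 trees
length 5: n * n * n has 2 parse trees

Two derivations of n * n * n:
  M ⇒ M * M ⇒ M * M * M ⇒ n * M * M ⇒ n * n * M ⇒ n * n * n
  M ⇒ M * M ⇒ n * M ⇒ n * M * M ⇒ n * n * M ⇒ n * n * n

n * n * n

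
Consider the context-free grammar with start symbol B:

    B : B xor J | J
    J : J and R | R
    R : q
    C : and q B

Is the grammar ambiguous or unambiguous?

Only B, J, R are reachable from B; ignoring the rest: The grammar is stratified — B handles 'xor' (left-recursive), J handles 'and', R atoms. Each operator has a fixed associativity and precedence level, so every string has one parse.

Unambiguous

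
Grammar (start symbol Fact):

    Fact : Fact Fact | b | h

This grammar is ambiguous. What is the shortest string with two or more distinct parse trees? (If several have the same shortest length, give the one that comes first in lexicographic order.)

length 1: no string has ≥2 trees
length 2: no string has ≥2 trees
length 3: b b b has 2 parse trees

Two derivations of b b b:
  Fact ⇒ Fact Fact ⇒ Fact Fact Fact ⇒ b Fact Fact ⇒ b b Fact ⇒ b b b
  Fact ⇒ Fact Fact ⇒ b Fact ⇒ b Fact Fact ⇒ b b Fact ⇒ b b b

b b b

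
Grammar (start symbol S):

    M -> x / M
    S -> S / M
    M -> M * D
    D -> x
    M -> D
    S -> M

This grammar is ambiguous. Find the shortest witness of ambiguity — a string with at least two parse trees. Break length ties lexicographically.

x / x

length 1: no string has ≥2 trees
length 3: x / x has 2 parse trees

Two derivations of x / x:
  S ⇒ S / M ⇒ M / M ⇒ D / M ⇒ x / M ⇒ x / D ⇒ x / x
  S ⇒ M ⇒ x / M ⇒ x / D ⇒ x / x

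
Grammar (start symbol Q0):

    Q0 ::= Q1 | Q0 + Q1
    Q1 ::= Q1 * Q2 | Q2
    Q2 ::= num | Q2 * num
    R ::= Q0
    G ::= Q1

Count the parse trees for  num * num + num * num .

4

Parse trees for num * num + num * num:
  [Q0 [Q0 [Q1 [Q1 [Q2 num]] * [Q2 num]]] + [Q1 [Q1 [Q2 num]] * [Q2 num]]]
  [Q0 [Q0 [Q1 [Q1 [Q2 num]] * [Q2 num]]] + [Q1 [Q2 [Q2 num] * num]]]
  [Q0 [Q0 [Q1 [Q2 [Q2 num] * num]]] + [Q1 [Q1 [Q2 num]] * [Q2 num]]]
  [Q0 [Q0 [Q1 [Q2 [Q2 num] * num]]] + [Q1 [Q2 [Q2 num] * num]]]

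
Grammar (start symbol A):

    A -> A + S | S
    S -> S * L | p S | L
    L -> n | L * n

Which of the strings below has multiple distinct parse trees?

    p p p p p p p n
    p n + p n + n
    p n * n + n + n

p n * n + n + n

p p p p p p p n: 1 tree
p n + p n + n: 1 tree
p n * n + n + n: 3 trees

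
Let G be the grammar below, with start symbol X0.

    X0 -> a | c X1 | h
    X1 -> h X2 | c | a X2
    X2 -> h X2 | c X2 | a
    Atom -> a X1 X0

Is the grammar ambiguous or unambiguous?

Unambiguous

(Atom is unreachable from X0, so its rules don't affect L(X0).) The reachable rules are right-linear with at most one rule per (nonterminal, next-terminal) pair. Each input token forces the next rule, so parsing is deterministic.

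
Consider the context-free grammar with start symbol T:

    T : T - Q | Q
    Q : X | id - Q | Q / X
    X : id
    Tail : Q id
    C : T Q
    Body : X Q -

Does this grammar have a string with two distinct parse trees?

Witness: id - id

Derivation 1: T ⇒ T - Q ⇒ Q - Q ⇒ X - Q ⇒ id - Q ⇒ id - X ⇒ id - id
Derivation 2: T ⇒ Q ⇒ id - Q ⇒ id - X ⇒ id - id

Two distinct leftmost derivations for the same string.

Ambiguous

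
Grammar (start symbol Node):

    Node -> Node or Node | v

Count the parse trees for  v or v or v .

Parse trees for v or v or v:
  [Node [Node v] or [Node [Node v] or [Node v]]]
  [Node [Node [Node v] or [Node v]] or [Node v]]

2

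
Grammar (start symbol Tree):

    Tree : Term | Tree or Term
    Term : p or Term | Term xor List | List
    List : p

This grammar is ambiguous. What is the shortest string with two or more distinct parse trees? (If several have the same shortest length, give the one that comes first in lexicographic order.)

length 1: no string has ≥2 trees
length 3: p or p has 2 parse trees

Two derivations of p or p:
  Tree ⇒ Term ⇒ p or Term ⇒ p or List ⇒ p or p
  Tree ⇒ Tree or Term ⇒ Term or Term ⇒ List or Term ⇒ p or Term ⇒ p or List ⇒ p or p

p or p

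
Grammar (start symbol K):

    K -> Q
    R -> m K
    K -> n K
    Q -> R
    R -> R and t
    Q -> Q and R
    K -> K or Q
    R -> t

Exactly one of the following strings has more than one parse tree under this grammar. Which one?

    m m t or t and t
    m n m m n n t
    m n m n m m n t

m m t or t and t: 12 trees
m n m m n n t: 1 tree
m n m n m m n t: 1 tree

m m t or t and t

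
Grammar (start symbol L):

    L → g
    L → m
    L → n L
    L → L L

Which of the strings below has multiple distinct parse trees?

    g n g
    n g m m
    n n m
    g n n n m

g n g: 1 tree
n g m m: 5 trees
n n m: 1 tree
g n n n m: 1 tree

n g m m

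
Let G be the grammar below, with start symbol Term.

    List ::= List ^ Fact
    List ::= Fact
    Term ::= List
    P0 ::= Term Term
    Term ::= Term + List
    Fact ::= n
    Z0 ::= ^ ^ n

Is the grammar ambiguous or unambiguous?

Unambiguous

Only Term, List, Fact are reachable from Term; ignoring the rest: The grammar is stratified — Term handles '+' (left-recursive), List handles '^', Fact atoms. Each operator has a fixed associativity and precedence level, so every string has one parse.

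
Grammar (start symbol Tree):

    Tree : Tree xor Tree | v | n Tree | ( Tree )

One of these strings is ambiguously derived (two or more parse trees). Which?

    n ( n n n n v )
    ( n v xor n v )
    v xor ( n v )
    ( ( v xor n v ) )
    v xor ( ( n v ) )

n ( n n n n v ): 1 tree
( n v xor n v ): 2 trees
v xor ( n v ): 1 tree
( ( v xor n v ) ): 1 tree
v xor ( ( n v ) ): 1 tree

( n v xor n v )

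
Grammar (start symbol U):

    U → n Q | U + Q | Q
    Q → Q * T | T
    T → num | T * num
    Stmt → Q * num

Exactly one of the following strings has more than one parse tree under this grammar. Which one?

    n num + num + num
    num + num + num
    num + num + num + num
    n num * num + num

n num * num + num

n num + num + num: 1 tree
num + num + num: 1 tree
num + num + num + num: 1 tree
n num * num + num: 2 trees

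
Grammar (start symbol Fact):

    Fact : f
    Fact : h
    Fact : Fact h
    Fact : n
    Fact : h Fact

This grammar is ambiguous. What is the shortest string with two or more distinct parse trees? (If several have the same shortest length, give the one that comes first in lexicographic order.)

h h

length 1: no string has ≥2 trees
length 2: h h has 2 parse trees

Two derivations of h h:
  Fact ⇒ Fact h ⇒ h h
  Fact ⇒ h Fact ⇒ h h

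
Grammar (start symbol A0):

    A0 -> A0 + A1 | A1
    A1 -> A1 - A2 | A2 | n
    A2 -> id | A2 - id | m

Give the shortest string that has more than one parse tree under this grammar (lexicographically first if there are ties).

id - id

length 1: no string has ≥2 trees
length 3: id - id has 2 parse trees

Two derivations of id - id:
  A0 ⇒ A1 ⇒ A1 - A2 ⇒ A2 - A2 ⇒ id - A2 ⇒ id - id
  A0 ⇒ A1 ⇒ A2 ⇒ A2 - id ⇒ id - id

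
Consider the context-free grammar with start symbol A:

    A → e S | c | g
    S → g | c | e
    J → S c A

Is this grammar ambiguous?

Only A, S are reachable from A; ignoring the rest: Restricted to the reachable nonterminals, every rule has the form A → t or A → t B, and no two rules for the same A share a first terminal. The grammar encodes a DFA — one run per string.

Unambiguous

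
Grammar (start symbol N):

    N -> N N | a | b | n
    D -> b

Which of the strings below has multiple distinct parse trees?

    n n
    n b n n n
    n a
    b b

n n: 1 tree
n b n n n: 14 trees
n a: 1 tree
b b: 1 tree

n b n n n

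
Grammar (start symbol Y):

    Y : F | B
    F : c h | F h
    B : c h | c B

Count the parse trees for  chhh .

1

Parse trees for chhh:
  [Y [F [F [F c h] h] h]]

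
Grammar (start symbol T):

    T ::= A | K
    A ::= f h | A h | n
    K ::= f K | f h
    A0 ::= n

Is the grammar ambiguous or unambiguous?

Witness: f h

Derivation 1: T ⇒ A ⇒ f h
Derivation 2: T ⇒ K ⇒ f h

Two distinct leftmost derivations for the same string.

Ambiguous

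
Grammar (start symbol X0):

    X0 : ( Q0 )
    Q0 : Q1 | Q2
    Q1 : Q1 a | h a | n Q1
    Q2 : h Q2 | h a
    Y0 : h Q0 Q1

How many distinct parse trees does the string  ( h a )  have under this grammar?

Parse trees for ( h a ):
  [X0 ( [Q0 [Q1 h a]] )]
  [X0 ( [Q0 [Q2 h a]] )]

2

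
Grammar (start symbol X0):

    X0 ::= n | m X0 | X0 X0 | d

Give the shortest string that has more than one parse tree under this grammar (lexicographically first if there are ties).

length 1: no string has ≥2 trees
length 2: no string has ≥2 trees
length 3: d d d has 2 parse trees

Two derivations of d d d:
  X0 ⇒ X0 X0 ⇒ X0 X0 X0 ⇒ d X0 X0 ⇒ d d X0 ⇒ d d d
  X0 ⇒ X0 X0 ⇒ d X0 ⇒ d X0 X0 ⇒ d d X0 ⇒ d d d

d d d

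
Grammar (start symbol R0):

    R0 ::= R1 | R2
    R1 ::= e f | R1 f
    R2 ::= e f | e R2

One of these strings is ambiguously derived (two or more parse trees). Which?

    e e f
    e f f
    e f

e f

e e f: 1 tree
e f f: 1 tree
e f: 2 trees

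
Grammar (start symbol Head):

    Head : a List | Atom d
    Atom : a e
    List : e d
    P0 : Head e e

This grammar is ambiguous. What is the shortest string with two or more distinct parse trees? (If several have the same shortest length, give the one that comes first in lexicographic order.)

a e d

length 3: a e d has 2 parse trees

Two derivations of a e d:
  Head ⇒ a List ⇒ a e d
  Head ⇒ Atom d ⇒ a e d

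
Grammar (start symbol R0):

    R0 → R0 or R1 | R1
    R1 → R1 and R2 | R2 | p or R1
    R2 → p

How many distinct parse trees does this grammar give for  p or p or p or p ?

8

Parse trees for p or p or p or p:
  [R0 [R0 [R1 [R2 p]]] or [R1 p or [R1 p or [R1 [R2 p]]]]]
  [R0 [R0 [R0 [R1 [R2 p]]] or [R1 [R2 p]]] or [R1 p or [R1 [R2 p]]]]
  [R0 [R0 [R1 p or [R1 [R2 p]]]] or [R1 p or [R1 [R2 p]]]]
  [R0 [R0 [R0 [R1 [R2 p]]] or [R1 p or [R1 [R2 p]]]] or [R1 [R2 p]]]
  [R0 [R0 [R0 [R0 [R1 [R2 p]]] or [R1 [R2 p]]] or [R1 [R2 p]]] or [R1 [R2 p]]]
  [R0 [R0 [R0 [R1 p or [R1 [R2 p]]]] or [R1 [R2 p]]] or [R1 [R2 p]]]
  [R0 [R0 [R1 p or [R1 p or [R1 [R2 p]]]]] or [R1 [R2 p]]]
  [R0 [R1 p or [R1 p or [R1 p or [R1 [R2 p]]]]]]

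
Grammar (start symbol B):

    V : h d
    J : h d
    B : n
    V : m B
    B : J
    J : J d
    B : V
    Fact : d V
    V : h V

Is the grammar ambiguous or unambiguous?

Witness: h d

Derivation 1: B ⇒ J ⇒ h d
Derivation 2: B ⇒ V ⇒ h d

Two distinct leftmost derivations for the same string.

Ambiguous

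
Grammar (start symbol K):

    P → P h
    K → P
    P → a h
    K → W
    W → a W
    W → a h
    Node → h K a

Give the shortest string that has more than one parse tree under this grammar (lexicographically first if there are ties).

length 2: a h has 2 parse trees

Two derivations of a h:
  K ⇒ P ⇒ a h
  K ⇒ W ⇒ a h

a h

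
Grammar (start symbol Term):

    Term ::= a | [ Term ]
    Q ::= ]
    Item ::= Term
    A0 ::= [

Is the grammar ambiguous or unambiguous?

(Q, Item, A0 are unreachable from Term, so their rules don't affect L(Term).) Each string is a nest of matched brackets around a single atom. An opening bracket forces the recursive rule; an atom forces the base rule.

Unambiguous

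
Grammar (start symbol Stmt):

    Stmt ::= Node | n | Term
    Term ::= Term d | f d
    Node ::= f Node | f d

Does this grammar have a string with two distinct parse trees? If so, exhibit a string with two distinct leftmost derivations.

Ambiguous

Witness: f d

Derivation 1: Stmt ⇒ Node ⇒ f d
Derivation 2: Stmt ⇒ Term ⇒ f d

Two distinct leftmost derivations for the same string.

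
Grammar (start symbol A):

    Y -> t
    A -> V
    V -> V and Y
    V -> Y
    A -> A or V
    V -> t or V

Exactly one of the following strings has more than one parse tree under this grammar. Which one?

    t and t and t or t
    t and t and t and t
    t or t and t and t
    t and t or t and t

t or t and t and t

t and t and t or t: 1 tree
t and t and t and t: 1 tree
t or t and t and t: 4 trees
t and t or t and t: 1 tree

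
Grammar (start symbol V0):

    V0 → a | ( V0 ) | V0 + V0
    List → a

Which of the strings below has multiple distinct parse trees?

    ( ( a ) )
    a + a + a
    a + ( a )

a + a + a

( ( a ) ): 1 tree
a + a + a: 2 trees
a + ( a ): 1 tree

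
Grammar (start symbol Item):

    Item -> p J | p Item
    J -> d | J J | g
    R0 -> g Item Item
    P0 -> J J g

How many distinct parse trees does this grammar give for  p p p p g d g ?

2

Parse trees for p p p p g d g:
  [Item p [Item p [Item p [Item p [J [J g] [J [J d] [J g]]]]]]]
  [Item p [Item p [Item p [Item p [J [J [J g] [J d]] [J g]]]]]]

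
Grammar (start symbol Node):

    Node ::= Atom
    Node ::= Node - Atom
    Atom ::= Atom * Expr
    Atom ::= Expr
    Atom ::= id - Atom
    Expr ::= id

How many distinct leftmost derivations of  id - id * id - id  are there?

3

Parse trees for id - id * id - id:
  [Node [Node [Atom [Atom id - [Atom [Expr id]]] * [Expr id]]] - [Atom [Expr id]]]
  [Node [Node [Atom id - [Atom [Atom [Expr id]] * [Expr id]]]] - [Atom [Expr id]]]
  [Node [Node [Node [Atom [Expr id]]] - [Atom [Atom [Expr id]] * [Expr id]]] - [Atom [Expr id]]]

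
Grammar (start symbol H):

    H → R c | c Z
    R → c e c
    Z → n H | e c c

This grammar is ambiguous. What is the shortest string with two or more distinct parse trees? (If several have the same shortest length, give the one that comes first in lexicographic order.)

length 4: c e c c has 2 parse trees

Two derivations of c e c c:
  H ⇒ R c ⇒ c e c c
  H ⇒ c Z ⇒ c e c c

c e c c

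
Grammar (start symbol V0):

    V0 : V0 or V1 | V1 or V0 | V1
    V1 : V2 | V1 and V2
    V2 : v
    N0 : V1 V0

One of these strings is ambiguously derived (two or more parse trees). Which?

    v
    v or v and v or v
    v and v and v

v: 1 tree
v or v and v or v: 4 trees
v and v and v: 1 tree

v or v and v or v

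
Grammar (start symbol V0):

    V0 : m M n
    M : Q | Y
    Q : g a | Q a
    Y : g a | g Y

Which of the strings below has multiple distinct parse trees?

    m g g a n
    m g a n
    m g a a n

m g g a n: 1 tree
m g a n: 2 trees
m g a a n: 1 tree

m g a n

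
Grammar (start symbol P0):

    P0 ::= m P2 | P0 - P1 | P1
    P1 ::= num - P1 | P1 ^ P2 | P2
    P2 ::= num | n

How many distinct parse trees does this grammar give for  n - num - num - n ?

4

Parse trees for n - num - num - n:
  [P0 [P0 [P1 [P2 n]]] - [P1 num - [P1 num - [P1 [P2 n]]]]]
  [P0 [P0 [P0 [P1 [P2 n]]] - [P1 [P2 num]]] - [P1 num - [P1 [P2 n]]]]
  [P0 [P0 [P0 [P1 [P2 n]]] - [P1 num - [P1 [P2 num]]]] - [P1 [P2 n]]]
  [P0 [P0 [P0 [P0 [P1 [P2 n]]] - [P1 [P2 num]]] - [P1 [P2 num]]] - [P1 [P2 n]]]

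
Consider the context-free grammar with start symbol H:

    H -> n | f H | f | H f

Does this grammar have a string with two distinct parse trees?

Witness: f f

Derivation 1: H ⇒ f H ⇒ f f
Derivation 2: H ⇒ H f ⇒ f f

Two distinct leftmost derivations for the same string.

Ambiguous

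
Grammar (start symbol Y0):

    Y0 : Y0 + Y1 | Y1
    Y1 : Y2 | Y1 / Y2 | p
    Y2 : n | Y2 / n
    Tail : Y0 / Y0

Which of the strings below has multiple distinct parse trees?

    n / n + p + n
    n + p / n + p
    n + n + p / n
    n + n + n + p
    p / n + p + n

n / n + p + n: 2 trees
n + p / n + p: 1 tree
n + n + p / n: 1 tree
n + n + n + p: 1 tree
p / n + p + n: 1 tree

n / n + p + n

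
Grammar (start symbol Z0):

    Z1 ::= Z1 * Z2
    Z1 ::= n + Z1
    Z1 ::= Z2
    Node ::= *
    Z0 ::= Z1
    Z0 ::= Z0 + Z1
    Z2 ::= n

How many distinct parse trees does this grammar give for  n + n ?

2

Parse trees for n + n:
  [Z0 [Z1 n + [Z1 [Z2 n]]]]
  [Z0 [Z0 [Z1 [Z2 n]]] + [Z1 [Z2 n]]]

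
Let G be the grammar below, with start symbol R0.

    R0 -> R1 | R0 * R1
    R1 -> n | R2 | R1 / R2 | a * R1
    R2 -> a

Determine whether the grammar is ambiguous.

Ambiguous

Witness: a * a

Derivation 1: R0 ⇒ R1 ⇒ a * R1 ⇒ a * R2 ⇒ a * a
Derivation 2: R0 ⇒ R0 * R1 ⇒ R1 * R1 ⇒ R2 * R1 ⇒ a * R1 ⇒ a * R2 ⇒ a * a

Two distinct leftmost derivations for the same string.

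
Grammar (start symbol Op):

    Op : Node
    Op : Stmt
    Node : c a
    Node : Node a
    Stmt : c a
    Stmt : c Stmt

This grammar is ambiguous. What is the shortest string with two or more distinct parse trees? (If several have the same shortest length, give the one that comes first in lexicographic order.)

c a

length 2: c a has 2 parse trees

Two derivations of c a:
  Op ⇒ Node ⇒ c a
  Op ⇒ Stmt ⇒ c a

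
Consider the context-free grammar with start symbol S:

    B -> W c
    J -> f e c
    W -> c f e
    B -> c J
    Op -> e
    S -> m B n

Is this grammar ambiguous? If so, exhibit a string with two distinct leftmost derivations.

Ambiguous

Witness: m c f e c n

Derivation 1: S ⇒ m B n ⇒ m W c n ⇒ m c f e c n
Derivation 2: S ⇒ m B n ⇒ m c J n ⇒ m c f e c n

Two distinct leftmost derivations for the same string.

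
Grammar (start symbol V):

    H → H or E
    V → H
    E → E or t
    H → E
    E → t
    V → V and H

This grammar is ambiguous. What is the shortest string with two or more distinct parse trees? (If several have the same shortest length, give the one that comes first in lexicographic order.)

t or t

length 1: no string has ≥2 trees
length 3: t or t has 2 parse trees

Two derivations of t or t:
  V ⇒ H ⇒ H or E ⇒ E or E ⇒ t or E ⇒ t or t
  V ⇒ H ⇒ E ⇒ E or t ⇒ t or t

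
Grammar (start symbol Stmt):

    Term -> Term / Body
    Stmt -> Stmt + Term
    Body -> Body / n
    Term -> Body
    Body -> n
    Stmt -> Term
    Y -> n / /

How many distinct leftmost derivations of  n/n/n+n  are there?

4

Parse trees for n/n/n+n:
  [Stmt [Stmt [Term [Term [Body n]] / [Body [Body n] / n]]] + [Term [Body n]]]
  [Stmt [Stmt [Term [Term [Term [Body n]] / [Body n]] / [Body n]]] + [Term [Body n]]]
  [Stmt [Stmt [Term [Term [Body [Body n] / n]] / [Body n]]] + [Term [Body n]]]
  [Stmt [Stmt [Term [Body [Body [Body n] / n] / n]]] + [Term [Body n]]]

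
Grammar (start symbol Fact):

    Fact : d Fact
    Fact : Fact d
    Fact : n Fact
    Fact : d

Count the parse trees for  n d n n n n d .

Parse trees for n d n n n n d:
  [Fact n [Fact d [Fact n [Fact n [Fact n [Fact n [Fact d]]]]]]]

1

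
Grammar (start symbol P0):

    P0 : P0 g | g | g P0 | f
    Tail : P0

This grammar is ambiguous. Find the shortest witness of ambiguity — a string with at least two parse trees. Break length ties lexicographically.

length 1: no string has ≥2 trees
length 2: g g has 2 parse trees

Two derivations of g g:
  P0 ⇒ P0 g ⇒ g g
  P0 ⇒ g P0 ⇒ g g

g g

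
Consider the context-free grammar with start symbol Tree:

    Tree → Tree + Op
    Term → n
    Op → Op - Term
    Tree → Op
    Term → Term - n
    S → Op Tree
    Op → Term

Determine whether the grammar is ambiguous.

Ambiguous

Witness: n - n

Derivation 1: Tree ⇒ Op ⇒ Op - Term ⇒ Term - Term ⇒ n - Term ⇒ n - n
Derivation 2: Tree ⇒ Op ⇒ Term ⇒ Term - n ⇒ n - n

Two distinct leftmost derivations for the same string.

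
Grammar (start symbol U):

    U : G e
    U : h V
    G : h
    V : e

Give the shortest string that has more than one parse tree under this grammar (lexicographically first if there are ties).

length 2: h e has 2 parse trees

Two derivations of h e:
  U ⇒ G e ⇒ h e
  U ⇒ h V ⇒ h e

h e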